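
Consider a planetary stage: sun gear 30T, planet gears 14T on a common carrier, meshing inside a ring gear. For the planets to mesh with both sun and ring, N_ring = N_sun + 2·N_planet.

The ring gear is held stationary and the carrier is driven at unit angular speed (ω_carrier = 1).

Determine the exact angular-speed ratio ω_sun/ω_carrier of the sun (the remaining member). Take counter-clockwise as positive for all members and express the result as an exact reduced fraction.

N_ring = 30 + 2·14 = 58
30(ω_s−ω_c) = −58(ω_r−ω_c),  ω_r=0, ω_c=1
ω_s = 1 − (58/30)(0−1) = 44/15
ω_s/ω_c = 44/15

44/15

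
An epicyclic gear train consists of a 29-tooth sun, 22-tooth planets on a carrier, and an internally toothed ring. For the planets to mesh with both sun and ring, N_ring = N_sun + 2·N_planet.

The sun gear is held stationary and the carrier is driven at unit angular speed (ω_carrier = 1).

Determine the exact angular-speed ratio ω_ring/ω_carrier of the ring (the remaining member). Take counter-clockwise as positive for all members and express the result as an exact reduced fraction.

102/73

N_ring = 29 + 2·22 = 73
29(ω_s−ω_c) = −73(ω_r−ω_c),  ω_s=0, ω_c=1
ω_r = 1 − (29/73)(0−1) = 102/73
ω_r/ω_c = 102/73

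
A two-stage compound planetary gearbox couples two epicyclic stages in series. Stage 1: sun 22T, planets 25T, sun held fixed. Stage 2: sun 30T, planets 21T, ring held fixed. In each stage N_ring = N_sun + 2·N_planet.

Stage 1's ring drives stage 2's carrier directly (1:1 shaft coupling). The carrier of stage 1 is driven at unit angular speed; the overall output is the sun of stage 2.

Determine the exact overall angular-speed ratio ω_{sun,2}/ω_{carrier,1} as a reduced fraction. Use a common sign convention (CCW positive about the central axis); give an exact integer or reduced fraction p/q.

Stage 1: N_ring = 22 + 2·25 = 72
Stage 1: 22(ω_s−ω_c) = −72(ω_r−ω_c),  ω_s=0, ω_c=1
Stage 1: ω_r = 1 − (22/72)(0−1) = 47/36
  ⇒ ω_r¹/ω_c¹ = 47/36
Stage 2: N_ring = 30 + 2·21 = 72
Stage 2: 30(ω_s−ω_c) = −72(ω_r−ω_c),  ω_r=0, ω_c=1
Stage 2: ω_s = 1 − (72/30)(0−1) = 17/5
  ⇒ ω_s²/ω_c² = 17/5
Coupling ω_c² = ω_r¹ ⇒ overall = 47/36 × 17/5 = 799/180

799/180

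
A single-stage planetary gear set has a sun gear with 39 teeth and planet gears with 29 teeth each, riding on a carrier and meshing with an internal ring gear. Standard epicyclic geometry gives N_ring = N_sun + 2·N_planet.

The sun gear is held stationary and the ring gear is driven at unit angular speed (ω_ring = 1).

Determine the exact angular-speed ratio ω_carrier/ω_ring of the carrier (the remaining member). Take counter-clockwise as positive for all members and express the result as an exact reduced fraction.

N_ring = 39 + 2·29 = 97
39(ω_s−ω_c) = −97(ω_r−ω_c),  ω_s=0, ω_r=1
39(0−ω_c) = −97(1−ω_c)  ⇒  136ω_c = 97  ⇒  ω_c = 97/136
ω_c/ω_r = 97/136

97/136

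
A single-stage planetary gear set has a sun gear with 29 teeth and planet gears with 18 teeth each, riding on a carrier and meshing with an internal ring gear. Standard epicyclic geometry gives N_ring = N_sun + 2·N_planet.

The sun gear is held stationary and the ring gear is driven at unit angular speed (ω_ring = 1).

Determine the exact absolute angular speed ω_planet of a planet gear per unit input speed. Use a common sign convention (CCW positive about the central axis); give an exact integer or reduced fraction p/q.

N_ring = 29 + 2·18 = 65
29(ω_s−ω_c) = −65(ω_r−ω_c),  ω_s=0, ω_r=1
29(0−ω_c) = −65(1−ω_c)  ⇒  94ω_c = 65  ⇒  ω_c = 65/94
sun–planet: 29·(0−65/94) = −18·(ω_p−ω_c)  ⇒  ω_p−ω_c = −(29/18)·(-65/94) = 1885/1692
ω_p = 65/94 + 1885/1692 = 65/36

65/36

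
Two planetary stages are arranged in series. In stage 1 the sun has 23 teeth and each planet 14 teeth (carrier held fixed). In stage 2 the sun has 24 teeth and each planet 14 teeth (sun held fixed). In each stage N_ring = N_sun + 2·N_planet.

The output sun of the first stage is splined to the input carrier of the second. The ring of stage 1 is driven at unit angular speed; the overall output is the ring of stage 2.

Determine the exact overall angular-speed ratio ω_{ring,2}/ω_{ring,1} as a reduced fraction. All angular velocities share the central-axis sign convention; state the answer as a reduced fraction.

Stage 1: N_ring = 23 + 2·14 = 51
Stage 1: 23(ω_s−ω_c) = −51(ω_r−ω_c),  ω_c=0, ω_r=1
Stage 1: ω_s = 0 − (51/23)(1−0) = -51/23
  ⇒ ω_s¹/ω_r¹ = -51/23
Stage 2: N_ring = 24 + 2·14 = 52
Stage 2: 24(ω_s−ω_c) = −52(ω_r−ω_c),  ω_s=0, ω_c=1
Stage 2: ω_r = 1 − (24/52)(0−1) = 19/13
  ⇒ ω_r²/ω_c² = 19/13
Coupling ω_c² = ω_s¹ ⇒ overall = -51/23 × 19/13 = -969/299

-969/299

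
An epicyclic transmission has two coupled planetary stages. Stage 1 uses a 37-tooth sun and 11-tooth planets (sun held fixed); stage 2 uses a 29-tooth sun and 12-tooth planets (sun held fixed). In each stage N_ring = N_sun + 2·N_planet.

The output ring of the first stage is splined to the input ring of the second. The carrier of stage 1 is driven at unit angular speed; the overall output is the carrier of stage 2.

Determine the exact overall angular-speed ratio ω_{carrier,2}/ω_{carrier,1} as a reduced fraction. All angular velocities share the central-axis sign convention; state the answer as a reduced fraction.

Stage 1: N_ring = 37 + 2·11 = 59
Stage 1: 37(ω_s−ω_c) = −59(ω_r−ω_c),  ω_s=0, ω_c=1
Stage 1: ω_r = 1 − (37/59)(0−1) = 96/59
  ⇒ ω_r¹/ω_c¹ = 96/59
Stage 2: N_ring = 29 + 2·12 = 53
Stage 2: 29(ω_s−ω_c) = −53(ω_r−ω_c),  ω_s=0, ω_r=1
Stage 2: 29(0−ω_c) = −53(1−ω_c)  ⇒  82ω_c = 53  ⇒  ω_c = 53/82
  ⇒ ω_c²/ω_r² = 53/82
Coupling ω_r² = ω_r¹ ⇒ overall = 96/59 × 53/82 = 2544/2419

2544/2419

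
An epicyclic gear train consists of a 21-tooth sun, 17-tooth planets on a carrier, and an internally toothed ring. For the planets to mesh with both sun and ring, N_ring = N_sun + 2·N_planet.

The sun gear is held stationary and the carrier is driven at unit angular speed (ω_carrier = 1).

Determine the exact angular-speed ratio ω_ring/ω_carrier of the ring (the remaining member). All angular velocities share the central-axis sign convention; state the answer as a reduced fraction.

76/55

N_ring = 21 + 2·17 = 55
21(ω_s−ω_c) = −55(ω_r−ω_c),  ω_s=0, ω_c=1
ω_r = 1 − (21/55)(0−1) = 76/55
ω_r/ω_c = 76/55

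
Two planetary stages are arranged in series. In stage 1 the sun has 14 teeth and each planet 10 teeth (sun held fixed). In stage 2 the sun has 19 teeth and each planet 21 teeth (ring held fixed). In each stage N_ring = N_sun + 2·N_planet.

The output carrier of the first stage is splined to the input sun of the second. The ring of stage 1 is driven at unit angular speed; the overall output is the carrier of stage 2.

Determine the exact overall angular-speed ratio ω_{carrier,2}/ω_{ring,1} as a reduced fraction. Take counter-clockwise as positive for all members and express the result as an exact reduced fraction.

323/1920

Stage 1: N_ring = 14 + 2·10 = 34
Stage 1: 14(ω_s−ω_c) = −34(ω_r−ω_c),  ω_s=0, ω_r=1
Stage 1: 14(0−ω_c) = −34(1−ω_c)  ⇒  48ω_c = 34  ⇒  ω_c = 17/24
  ⇒ ω_c¹/ω_r¹ = 17/24
Stage 2: N_ring = 19 + 2·21 = 61
Stage 2: 19(ω_s−ω_c) = −61(ω_r−ω_c),  ω_r=0, ω_s=1
Stage 2: 19(1−ω_c) = −61(0−ω_c)  ⇒  80ω_c = 19  ⇒  ω_c = 19/80
  ⇒ ω_c²/ω_s² = 19/80
Coupling ω_s² = ω_c¹ ⇒ overall = 17/24 × 19/80 = 323/1920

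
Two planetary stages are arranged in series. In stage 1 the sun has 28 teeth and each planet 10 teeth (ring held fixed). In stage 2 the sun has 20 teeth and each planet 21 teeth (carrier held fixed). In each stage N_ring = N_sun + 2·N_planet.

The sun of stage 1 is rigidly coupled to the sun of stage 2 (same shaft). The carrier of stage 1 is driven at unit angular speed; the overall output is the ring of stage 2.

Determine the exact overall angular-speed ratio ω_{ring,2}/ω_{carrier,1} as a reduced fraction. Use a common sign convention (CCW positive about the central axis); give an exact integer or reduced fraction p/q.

Stage 1: N_ring = 28 + 2·10 = 48
Stage 1: 28(ω_s−ω_c) = −48(ω_r−ω_c),  ω_r=0, ω_c=1
Stage 1: ω_s = 1 − (48/28)(0−1) = 19/7
  ⇒ ω_s¹/ω_c¹ = 19/7
Stage 2: N_ring = 20 + 2·21 = 62
Stage 2: 20(ω_s−ω_c) = −62(ω_r−ω_c),  ω_c=0, ω_s=1
Stage 2: ω_r = 0 − (20/62)(1−0) = -10/31
  ⇒ ω_r²/ω_s² = -10/31
Coupling ω_s² = ω_s¹ ⇒ overall = 19/7 × -10/31 = -190/217

-190/217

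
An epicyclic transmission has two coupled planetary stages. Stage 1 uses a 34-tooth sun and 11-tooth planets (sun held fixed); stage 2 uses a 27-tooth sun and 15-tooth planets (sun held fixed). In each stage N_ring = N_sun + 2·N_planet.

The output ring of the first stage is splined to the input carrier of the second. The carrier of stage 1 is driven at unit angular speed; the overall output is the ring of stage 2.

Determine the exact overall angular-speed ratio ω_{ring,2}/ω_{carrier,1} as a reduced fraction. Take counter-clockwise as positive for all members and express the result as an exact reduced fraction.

Stage 1: N_ring = 34 + 2·11 = 56
Stage 1: 34(ω_s−ω_c) = −56(ω_r−ω_c),  ω_s=0, ω_c=1
Stage 1: ω_r = 1 − (34/56)(0−1) = 45/28
  ⇒ ω_r¹/ω_c¹ = 45/28
Stage 2: N_ring = 27 + 2·15 = 57
Stage 2: 27(ω_s−ω_c) = −57(ω_r−ω_c),  ω_s=0, ω_c=1
Stage 2: ω_r = 1 − (27/57)(0−1) = 28/19
  ⇒ ω_r²/ω_c² = 28/19
Coupling ω_c² = ω_r¹ ⇒ overall = 45/28 × 28/19 = 45/19

45/19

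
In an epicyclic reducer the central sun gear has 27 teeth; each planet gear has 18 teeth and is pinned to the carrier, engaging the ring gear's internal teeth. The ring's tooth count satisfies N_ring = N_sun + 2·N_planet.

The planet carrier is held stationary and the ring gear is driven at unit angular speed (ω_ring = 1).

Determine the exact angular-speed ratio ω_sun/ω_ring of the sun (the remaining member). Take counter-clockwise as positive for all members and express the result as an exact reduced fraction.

N_ring = 27 + 2·18 = 63
27(ω_s−ω_c) = −63(ω_r−ω_c),  ω_c=0, ω_r=1
ω_s = 0 − (63/27)(1−0) = -7/3
ω_s/ω_r = -7/3

-7/3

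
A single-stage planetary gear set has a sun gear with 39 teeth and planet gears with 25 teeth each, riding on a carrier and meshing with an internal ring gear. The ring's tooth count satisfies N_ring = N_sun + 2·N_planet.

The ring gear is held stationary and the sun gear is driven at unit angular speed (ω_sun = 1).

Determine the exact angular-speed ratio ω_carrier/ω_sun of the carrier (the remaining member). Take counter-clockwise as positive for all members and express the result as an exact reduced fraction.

39/128

N_ring = 39 + 2·25 = 89
39(ω_s−ω_c) = −89(ω_r−ω_c),  ω_r=0, ω_s=1
39(1−ω_c) = −89(0−ω_c)  ⇒  128ω_c = 39  ⇒  ω_c = 39/128
ω_c/ω_s = 39/128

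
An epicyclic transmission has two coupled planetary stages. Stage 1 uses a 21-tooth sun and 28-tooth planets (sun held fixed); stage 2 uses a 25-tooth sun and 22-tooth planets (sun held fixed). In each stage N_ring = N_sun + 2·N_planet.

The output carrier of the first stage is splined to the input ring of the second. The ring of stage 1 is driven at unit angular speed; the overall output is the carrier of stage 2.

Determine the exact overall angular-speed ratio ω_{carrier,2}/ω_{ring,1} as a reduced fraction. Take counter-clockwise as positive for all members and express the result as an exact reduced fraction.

759/1316

Stage 1: N_ring = 21 + 2·28 = 77
Stage 1: 21(ω_s−ω_c) = −77(ω_r−ω_c),  ω_s=0, ω_r=1
Stage 1: 21(0−ω_c) = −77(1−ω_c)  ⇒  98ω_c = 77  ⇒  ω_c = 11/14
  ⇒ ω_c¹/ω_r¹ = 11/14
Stage 2: N_ring = 25 + 2·22 = 69
Stage 2: 25(ω_s−ω_c) = −69(ω_r−ω_c),  ω_s=0, ω_r=1
Stage 2: 25(0−ω_c) = −69(1−ω_c)  ⇒  94ω_c = 69  ⇒  ω_c = 69/94
  ⇒ ω_c²/ω_r² = 69/94
Coupling ω_r² = ω_c¹ ⇒ overall = 11/14 × 69/94 = 759/1316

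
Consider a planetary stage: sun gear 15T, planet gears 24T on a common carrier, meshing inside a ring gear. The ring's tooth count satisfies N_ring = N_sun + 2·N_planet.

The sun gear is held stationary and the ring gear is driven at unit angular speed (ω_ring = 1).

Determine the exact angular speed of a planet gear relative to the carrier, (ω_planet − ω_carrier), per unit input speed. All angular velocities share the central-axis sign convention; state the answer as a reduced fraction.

105/208

N_ring = 15 + 2·24 = 63
15(ω_s−ω_c) = −63(ω_r−ω_c),  ω_s=0, ω_r=1
15(0−ω_c) = −63(1−ω_c)  ⇒  78ω_c = 63  ⇒  ω_c = 21/26
sun–planet: 15·(0−21/26) = −24·(ω_p−ω_c)  ⇒  ω_p−ω_c = −(15/24)·(-21/26) = 105/208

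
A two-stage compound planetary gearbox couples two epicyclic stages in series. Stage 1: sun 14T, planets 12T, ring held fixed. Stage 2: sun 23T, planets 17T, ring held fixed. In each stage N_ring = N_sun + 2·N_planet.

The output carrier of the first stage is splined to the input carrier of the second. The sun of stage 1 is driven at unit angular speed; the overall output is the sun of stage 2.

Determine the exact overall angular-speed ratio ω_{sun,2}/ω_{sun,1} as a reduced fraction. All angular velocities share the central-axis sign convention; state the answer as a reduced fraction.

280/299

Stage 1: N_ring = 14 + 2·12 = 38
Stage 1: 14(ω_s−ω_c) = −38(ω_r−ω_c),  ω_r=0, ω_s=1
Stage 1: 14(1−ω_c) = −38(0−ω_c)  ⇒  52ω_c = 14  ⇒  ω_c = 7/26
  ⇒ ω_c¹/ω_s¹ = 7/26
Stage 2: N_ring = 23 + 2·17 = 57
Stage 2: 23(ω_s−ω_c) = −57(ω_r−ω_c),  ω_r=0, ω_c=1
Stage 2: ω_s = 1 − (57/23)(0−1) = 80/23
  ⇒ ω_s²/ω_c² = 80/23
Coupling ω_c² = ω_c¹ ⇒ overall = 7/26 × 80/23 = 280/299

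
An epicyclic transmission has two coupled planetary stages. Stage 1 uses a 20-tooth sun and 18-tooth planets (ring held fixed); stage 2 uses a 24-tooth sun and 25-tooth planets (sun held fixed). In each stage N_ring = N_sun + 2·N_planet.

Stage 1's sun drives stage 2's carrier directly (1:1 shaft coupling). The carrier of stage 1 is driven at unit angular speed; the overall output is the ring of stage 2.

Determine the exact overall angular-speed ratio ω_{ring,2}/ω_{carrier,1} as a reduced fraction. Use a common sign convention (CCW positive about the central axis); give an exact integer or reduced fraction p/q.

Stage 1: N_ring = 20 + 2·18 = 56
Stage 1: 20(ω_s−ω_c) = −56(ω_r−ω_c),  ω_r=0, ω_c=1
Stage 1: ω_s = 1 − (56/20)(0−1) = 19/5
  ⇒ ω_s¹/ω_c¹ = 19/5
Stage 2: N_ring = 24 + 2·25 = 74
Stage 2: 24(ω_s−ω_c) = −74(ω_r−ω_c),  ω_s=0, ω_c=1
Stage 2: ω_r = 1 − (24/74)(0−1) = 49/37
  ⇒ ω_r²/ω_c² = 49/37
Coupling ω_c² = ω_s¹ ⇒ overall = 19/5 × 49/37 = 931/185

931/185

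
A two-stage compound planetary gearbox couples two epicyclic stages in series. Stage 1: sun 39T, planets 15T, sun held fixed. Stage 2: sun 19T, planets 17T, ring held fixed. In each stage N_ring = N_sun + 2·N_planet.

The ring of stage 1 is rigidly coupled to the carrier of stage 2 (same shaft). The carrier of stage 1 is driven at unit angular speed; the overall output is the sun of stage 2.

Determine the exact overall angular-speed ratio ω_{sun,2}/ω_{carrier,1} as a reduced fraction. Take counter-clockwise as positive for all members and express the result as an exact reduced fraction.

Stage 1: N_ring = 39 + 2·15 = 69
Stage 1: 39(ω_s−ω_c) = −69(ω_r−ω_c),  ω_s=0, ω_c=1
Stage 1: ω_r = 1 − (39/69)(0−1) = 36/23
  ⇒ ω_r¹/ω_c¹ = 36/23
Stage 2: N_ring = 19 + 2·17 = 53
Stage 2: 19(ω_s−ω_c) = −53(ω_r−ω_c),  ω_r=0, ω_c=1
Stage 2: ω_s = 1 − (53/19)(0−1) = 72/19
  ⇒ ω_s²/ω_c² = 72/19
Coupling ω_c² = ω_r¹ ⇒ overall = 36/23 × 72/19 = 2592/437

2592/437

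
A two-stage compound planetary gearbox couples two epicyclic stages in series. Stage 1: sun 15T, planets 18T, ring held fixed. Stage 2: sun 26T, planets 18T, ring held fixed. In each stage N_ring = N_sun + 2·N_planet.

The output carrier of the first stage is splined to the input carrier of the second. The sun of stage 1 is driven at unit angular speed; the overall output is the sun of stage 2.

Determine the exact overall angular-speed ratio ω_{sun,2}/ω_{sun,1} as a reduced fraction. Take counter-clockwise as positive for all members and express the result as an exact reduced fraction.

10/13

Stage 1: N_ring = 15 + 2·18 = 51
Stage 1: 15(ω_s−ω_c) = −51(ω_r−ω_c),  ω_r=0, ω_s=1
Stage 1: 15(1−ω_c) = −51(0−ω_c)  ⇒  66ω_c = 15  ⇒  ω_c = 5/22
  ⇒ ω_c¹/ω_s¹ = 5/22
Stage 2: N_ring = 26 + 2·18 = 62
Stage 2: 26(ω_s−ω_c) = −62(ω_r−ω_c),  ω_r=0, ω_c=1
Stage 2: ω_s = 1 − (62/26)(0−1) = 44/13
  ⇒ ω_s²/ω_c² = 44/13
Coupling ω_c² = ω_c¹ ⇒ overall = 5/22 × 44/13 = 10/13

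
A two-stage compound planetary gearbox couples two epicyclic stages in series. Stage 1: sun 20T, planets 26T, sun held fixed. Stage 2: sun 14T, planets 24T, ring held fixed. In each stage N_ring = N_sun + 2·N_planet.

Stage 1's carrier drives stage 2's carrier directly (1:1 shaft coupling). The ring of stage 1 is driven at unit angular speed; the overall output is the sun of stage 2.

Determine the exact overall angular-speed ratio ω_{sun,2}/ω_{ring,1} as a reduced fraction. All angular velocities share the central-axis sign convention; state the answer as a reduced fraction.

Stage 1: N_ring = 20 + 2·26 = 72
Stage 1: 20(ω_s−ω_c) = −72(ω_r−ω_c),  ω_s=0, ω_r=1
Stage 1: 20(0−ω_c) = −72(1−ω_c)  ⇒  92ω_c = 72  ⇒  ω_c = 18/23
  ⇒ ω_c¹/ω_r¹ = 18/23
Stage 2: N_ring = 14 + 2·24 = 62
Stage 2: 14(ω_s−ω_c) = −62(ω_r−ω_c),  ω_r=0, ω_c=1
Stage 2: ω_s = 1 − (62/14)(0−1) = 38/7
  ⇒ ω_s²/ω_c² = 38/7
Coupling ω_c² = ω_c¹ ⇒ overall = 18/23 × 38/7 = 684/161

684/161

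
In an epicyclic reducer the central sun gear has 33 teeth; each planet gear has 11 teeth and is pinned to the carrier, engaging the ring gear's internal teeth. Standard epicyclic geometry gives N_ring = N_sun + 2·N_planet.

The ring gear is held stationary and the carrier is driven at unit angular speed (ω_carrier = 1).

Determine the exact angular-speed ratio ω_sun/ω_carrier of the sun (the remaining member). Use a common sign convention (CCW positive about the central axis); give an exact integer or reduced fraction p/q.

N_ring = 33 + 2·11 = 55
33(ω_s−ω_c) = −55(ω_r−ω_c),  ω_r=0, ω_c=1
ω_s = 1 − (55/33)(0−1) = 8/3
ω_s/ω_c = 8/3

8/3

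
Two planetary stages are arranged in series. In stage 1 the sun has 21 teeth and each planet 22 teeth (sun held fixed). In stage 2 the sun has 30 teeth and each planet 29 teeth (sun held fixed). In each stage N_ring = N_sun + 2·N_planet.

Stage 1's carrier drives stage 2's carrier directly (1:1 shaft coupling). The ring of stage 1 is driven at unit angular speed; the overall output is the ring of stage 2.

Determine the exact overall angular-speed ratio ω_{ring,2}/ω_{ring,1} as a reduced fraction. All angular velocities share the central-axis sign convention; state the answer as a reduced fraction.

3835/3784

Stage 1: N_ring = 21 + 2·22 = 65
Stage 1: 21(ω_s−ω_c) = −65(ω_r−ω_c),  ω_s=0, ω_r=1
Stage 1: 21(0−ω_c) = −65(1−ω_c)  ⇒  86ω_c = 65  ⇒  ω_c = 65/86
  ⇒ ω_c¹/ω_r¹ = 65/86
Stage 2: N_ring = 30 + 2·29 = 88
Stage 2: 30(ω_s−ω_c) = −88(ω_r−ω_c),  ω_s=0, ω_c=1
Stage 2: ω_r = 1 − (30/88)(0−1) = 59/44
  ⇒ ω_r²/ω_c² = 59/44
Coupling ω_c² = ω_c¹ ⇒ overall = 65/86 × 59/44 = 3835/3784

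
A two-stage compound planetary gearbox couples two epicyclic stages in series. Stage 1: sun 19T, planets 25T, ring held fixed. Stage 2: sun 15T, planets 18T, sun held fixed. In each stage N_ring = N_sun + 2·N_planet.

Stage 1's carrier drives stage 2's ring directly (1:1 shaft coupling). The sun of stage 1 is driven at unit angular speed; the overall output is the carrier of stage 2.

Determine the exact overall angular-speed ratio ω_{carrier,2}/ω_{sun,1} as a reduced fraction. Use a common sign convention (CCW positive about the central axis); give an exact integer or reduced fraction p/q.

323/1936

Stage 1: N_ring = 19 + 2·25 = 69
Stage 1: 19(ω_s−ω_c) = −69(ω_r−ω_c),  ω_r=0, ω_s=1
Stage 1: 19(1−ω_c) = −69(0−ω_c)  ⇒  88ω_c = 19  ⇒  ω_c = 19/88
  ⇒ ω_c¹/ω_s¹ = 19/88
Stage 2: N_ring = 15 + 2·18 = 51
Stage 2: 15(ω_s−ω_c) = −51(ω_r−ω_c),  ω_s=0, ω_r=1
Stage 2: 15(0−ω_c) = −51(1−ω_c)  ⇒  66ω_c = 51  ⇒  ω_c = 17/22
  ⇒ ω_c²/ω_r² = 17/22
Coupling ω_r² = ω_c¹ ⇒ overall = 19/88 × 17/22 = 323/1936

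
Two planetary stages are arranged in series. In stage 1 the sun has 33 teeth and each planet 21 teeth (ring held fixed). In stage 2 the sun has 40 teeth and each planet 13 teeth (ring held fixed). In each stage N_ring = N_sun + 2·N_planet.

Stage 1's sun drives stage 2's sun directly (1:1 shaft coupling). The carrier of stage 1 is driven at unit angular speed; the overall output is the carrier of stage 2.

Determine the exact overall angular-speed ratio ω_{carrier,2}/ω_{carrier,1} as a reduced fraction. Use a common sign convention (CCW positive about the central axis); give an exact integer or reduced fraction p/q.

Stage 1: N_ring = 33 + 2·21 = 75
Stage 1: 33(ω_s−ω_c) = −75(ω_r−ω_c),  ω_r=0, ω_c=1
Stage 1: ω_s = 1 − (75/33)(0−1) = 36/11
  ⇒ ω_s¹/ω_c¹ = 36/11
Stage 2: N_ring = 40 + 2·13 = 66
Stage 2: 40(ω_s−ω_c) = −66(ω_r−ω_c),  ω_r=0, ω_s=1
Stage 2: 40(1−ω_c) = −66(0−ω_c)  ⇒  106ω_c = 40  ⇒  ω_c = 20/53
  ⇒ ω_c²/ω_s² = 20/53
Coupling ω_s² = ω_s¹ ⇒ overall = 36/11 × 20/53 = 720/583

720/583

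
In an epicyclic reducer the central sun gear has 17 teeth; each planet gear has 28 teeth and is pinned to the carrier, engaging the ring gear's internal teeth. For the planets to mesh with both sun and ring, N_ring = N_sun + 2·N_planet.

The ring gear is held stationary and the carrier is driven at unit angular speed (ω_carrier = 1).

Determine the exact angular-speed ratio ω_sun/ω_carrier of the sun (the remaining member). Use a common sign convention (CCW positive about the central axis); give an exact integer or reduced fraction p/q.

90/17

N_ring = 17 + 2·28 = 73
17(ω_s−ω_c) = −73(ω_r−ω_c),  ω_r=0, ω_c=1
ω_s = 1 − (73/17)(0−1) = 90/17
ω_s/ω_c = 90/17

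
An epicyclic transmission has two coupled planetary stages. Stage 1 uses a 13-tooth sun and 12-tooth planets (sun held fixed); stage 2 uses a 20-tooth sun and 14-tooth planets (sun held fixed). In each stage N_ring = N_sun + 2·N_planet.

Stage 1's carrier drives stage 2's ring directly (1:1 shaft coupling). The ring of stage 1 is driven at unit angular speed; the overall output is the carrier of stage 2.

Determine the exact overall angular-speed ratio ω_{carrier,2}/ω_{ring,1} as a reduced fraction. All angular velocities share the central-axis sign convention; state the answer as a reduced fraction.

222/425

Stage 1: N_ring = 13 + 2·12 = 37
Stage 1: 13(ω_s−ω_c) = −37(ω_r−ω_c),  ω_s=0, ω_r=1
Stage 1: 13(0−ω_c) = −37(1−ω_c)  ⇒  50ω_c = 37  ⇒  ω_c = 37/50
  ⇒ ω_c¹/ω_r¹ = 37/50
Stage 2: N_ring = 20 + 2·14 = 48
Stage 2: 20(ω_s−ω_c) = −48(ω_r−ω_c),  ω_s=0, ω_r=1
Stage 2: 20(0−ω_c) = −48(1−ω_c)  ⇒  68ω_c = 48  ⇒  ω_c = 12/17
  ⇒ ω_c²/ω_r² = 12/17
Coupling ω_r² = ω_c¹ ⇒ overall = 37/50 × 12/17 = 222/425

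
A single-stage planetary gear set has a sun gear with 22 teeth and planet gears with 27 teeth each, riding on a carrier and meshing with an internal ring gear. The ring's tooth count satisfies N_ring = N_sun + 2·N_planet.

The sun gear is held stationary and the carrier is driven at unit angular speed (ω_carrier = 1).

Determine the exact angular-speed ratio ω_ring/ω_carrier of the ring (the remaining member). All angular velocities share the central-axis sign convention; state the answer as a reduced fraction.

49/38

N_ring = 22 + 2·27 = 76
22(ω_s−ω_c) = −76(ω_r−ω_c),  ω_s=0, ω_c=1
ω_r = 1 − (22/76)(0−1) = 49/38
ω_r/ω_c = 49/38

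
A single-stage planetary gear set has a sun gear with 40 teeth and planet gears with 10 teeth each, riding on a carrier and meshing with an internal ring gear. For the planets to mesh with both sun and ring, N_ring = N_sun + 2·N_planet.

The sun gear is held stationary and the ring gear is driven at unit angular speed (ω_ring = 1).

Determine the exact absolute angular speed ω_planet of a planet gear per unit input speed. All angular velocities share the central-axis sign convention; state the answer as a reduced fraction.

N_ring = 40 + 2·10 = 60
40(ω_s−ω_c) = −60(ω_r−ω_c),  ω_s=0, ω_r=1
40(0−ω_c) = −60(1−ω_c)  ⇒  100ω_c = 60  ⇒  ω_c = 3/5
sun–planet: 40·(0−3/5) = −10·(ω_p−ω_c)  ⇒  ω_p−ω_c = −(40/10)·(-3/5) = 12/5
ω_p = 3/5 + 12/5 = 3

3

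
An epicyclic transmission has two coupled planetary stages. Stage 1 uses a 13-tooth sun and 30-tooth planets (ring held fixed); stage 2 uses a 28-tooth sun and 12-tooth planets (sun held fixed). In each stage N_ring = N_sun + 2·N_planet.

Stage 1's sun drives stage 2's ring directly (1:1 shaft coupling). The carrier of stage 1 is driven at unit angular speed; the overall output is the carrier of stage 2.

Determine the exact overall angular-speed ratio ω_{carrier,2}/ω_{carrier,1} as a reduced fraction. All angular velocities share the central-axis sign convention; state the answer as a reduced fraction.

Stage 1: N_ring = 13 + 2·30 = 73
Stage 1: 13(ω_s−ω_c) = −73(ω_r−ω_c),  ω_r=0, ω_c=1
Stage 1: ω_s = 1 − (73/13)(0−1) = 86/13
  ⇒ ω_s¹/ω_c¹ = 86/13
Stage 2: N_ring = 28 + 2·12 = 52
Stage 2: 28(ω_s−ω_c) = −52(ω_r−ω_c),  ω_s=0, ω_r=1
Stage 2: 28(0−ω_c) = −52(1−ω_c)  ⇒  80ω_c = 52  ⇒  ω_c = 13/20
  ⇒ ω_c²/ω_r² = 13/20
Coupling ω_r² = ω_s¹ ⇒ overall = 86/13 × 13/20 = 43/10

43/10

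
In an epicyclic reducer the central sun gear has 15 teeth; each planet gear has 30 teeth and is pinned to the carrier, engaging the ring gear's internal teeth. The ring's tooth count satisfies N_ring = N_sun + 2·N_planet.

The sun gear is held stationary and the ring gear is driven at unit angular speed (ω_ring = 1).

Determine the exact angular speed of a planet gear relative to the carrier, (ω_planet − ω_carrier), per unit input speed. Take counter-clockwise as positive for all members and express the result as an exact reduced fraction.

5/12

N_ring = 15 + 2·30 = 75
15(ω_s−ω_c) = −75(ω_r−ω_c),  ω_s=0, ω_r=1
15(0−ω_c) = −75(1−ω_c)  ⇒  90ω_c = 75  ⇒  ω_c = 5/6
sun–planet: 15·(0−5/6) = −30·(ω_p−ω_c)  ⇒  ω_p−ω_c = −(15/30)·(-5/6) = 5/12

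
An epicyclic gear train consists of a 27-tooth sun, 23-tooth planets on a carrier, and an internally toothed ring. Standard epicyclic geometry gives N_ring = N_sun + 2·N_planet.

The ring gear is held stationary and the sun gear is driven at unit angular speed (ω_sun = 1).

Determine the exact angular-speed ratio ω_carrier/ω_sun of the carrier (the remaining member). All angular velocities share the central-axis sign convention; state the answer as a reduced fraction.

N_ring = 27 + 2·23 = 73
27(ω_s−ω_c) = −73(ω_r−ω_c),  ω_r=0, ω_s=1
27(1−ω_c) = −73(0−ω_c)  ⇒  100ω_c = 27  ⇒  ω_c = 27/100
ω_c/ω_s = 27/100

27/100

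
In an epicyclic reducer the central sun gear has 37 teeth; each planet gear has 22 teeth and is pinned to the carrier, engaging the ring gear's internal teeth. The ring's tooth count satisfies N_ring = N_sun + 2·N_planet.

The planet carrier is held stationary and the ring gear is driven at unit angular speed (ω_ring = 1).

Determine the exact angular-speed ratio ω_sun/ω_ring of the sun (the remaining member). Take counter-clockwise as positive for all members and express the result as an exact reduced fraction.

-81/37

N_ring = 37 + 2·22 = 81
37(ω_s−ω_c) = −81(ω_r−ω_c),  ω_c=0, ω_r=1
ω_s = 0 − (81/37)(1−0) = -81/37
ω_s/ω_r = -81/37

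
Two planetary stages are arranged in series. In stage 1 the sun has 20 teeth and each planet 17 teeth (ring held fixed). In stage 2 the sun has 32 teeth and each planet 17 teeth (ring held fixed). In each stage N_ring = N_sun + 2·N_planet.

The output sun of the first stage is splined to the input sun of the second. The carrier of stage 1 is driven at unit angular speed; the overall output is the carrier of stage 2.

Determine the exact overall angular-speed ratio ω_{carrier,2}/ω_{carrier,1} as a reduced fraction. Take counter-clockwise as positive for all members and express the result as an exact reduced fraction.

Stage 1: N_ring = 20 + 2·17 = 54
Stage 1: 20(ω_s−ω_c) = −54(ω_r−ω_c),  ω_r=0, ω_c=1
Stage 1: ω_s = 1 − (54/20)(0−1) = 37/10
  ⇒ ω_s¹/ω_c¹ = 37/10
Stage 2: N_ring = 32 + 2·17 = 66
Stage 2: 32(ω_s−ω_c) = −66(ω_r−ω_c),  ω_r=0, ω_s=1
Stage 2: 32(1−ω_c) = −66(0−ω_c)  ⇒  98ω_c = 32  ⇒  ω_c = 16/49
  ⇒ ω_c²/ω_s² = 16/49
Coupling ω_s² = ω_s¹ ⇒ overall = 37/10 × 16/49 = 296/245

296/245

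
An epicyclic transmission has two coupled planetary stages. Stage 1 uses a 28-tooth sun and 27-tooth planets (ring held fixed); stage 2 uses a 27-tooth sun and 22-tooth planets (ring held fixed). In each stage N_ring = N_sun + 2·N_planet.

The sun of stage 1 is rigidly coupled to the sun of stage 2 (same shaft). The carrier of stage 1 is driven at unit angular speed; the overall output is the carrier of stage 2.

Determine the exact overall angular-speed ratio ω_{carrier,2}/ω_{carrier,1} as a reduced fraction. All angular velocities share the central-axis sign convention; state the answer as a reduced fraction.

Stage 1: N_ring = 28 + 2·27 = 82
Stage 1: 28(ω_s−ω_c) = −82(ω_r−ω_c),  ω_r=0, ω_c=1
Stage 1: ω_s = 1 − (82/28)(0−1) = 55/14
  ⇒ ω_s¹/ω_c¹ = 55/14
Stage 2: N_ring = 27 + 2·22 = 71
Stage 2: 27(ω_s−ω_c) = −71(ω_r−ω_c),  ω_r=0, ω_s=1
Stage 2: 27(1−ω_c) = −71(0−ω_c)  ⇒  98ω_c = 27  ⇒  ω_c = 27/98
  ⇒ ω_c²/ω_s² = 27/98
Coupling ω_s² = ω_s¹ ⇒ overall = 55/14 × 27/98 = 1485/1372

1485/1372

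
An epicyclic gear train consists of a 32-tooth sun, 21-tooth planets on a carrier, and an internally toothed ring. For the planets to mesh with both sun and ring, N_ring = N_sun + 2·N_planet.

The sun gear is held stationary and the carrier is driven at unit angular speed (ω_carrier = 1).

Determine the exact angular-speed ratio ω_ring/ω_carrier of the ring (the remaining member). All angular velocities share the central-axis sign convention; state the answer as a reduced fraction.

N_ring = 32 + 2·21 = 74
32(ω_s−ω_c) = −74(ω_r−ω_c),  ω_s=0, ω_c=1
ω_r = 1 − (32/74)(0−1) = 53/37
ω_r/ω_c = 53/37

53/37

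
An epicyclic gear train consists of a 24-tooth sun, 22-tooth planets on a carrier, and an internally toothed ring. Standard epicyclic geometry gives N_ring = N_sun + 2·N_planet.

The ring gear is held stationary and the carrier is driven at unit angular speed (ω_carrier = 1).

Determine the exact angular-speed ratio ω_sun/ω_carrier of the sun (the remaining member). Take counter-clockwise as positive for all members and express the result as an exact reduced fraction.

N_ring = 24 + 2·22 = 68
24(ω_s−ω_c) = −68(ω_r−ω_c),  ω_r=0, ω_c=1
ω_s = 1 − (68/24)(0−1) = 23/6
ω_s/ω_c = 23/6

23/6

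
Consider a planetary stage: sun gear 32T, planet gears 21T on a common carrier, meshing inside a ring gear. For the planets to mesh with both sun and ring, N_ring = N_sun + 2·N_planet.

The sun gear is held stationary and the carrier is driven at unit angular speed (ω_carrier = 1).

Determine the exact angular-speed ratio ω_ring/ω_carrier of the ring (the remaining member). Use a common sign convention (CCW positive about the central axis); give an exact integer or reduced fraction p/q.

N_ring = 32 + 2·21 = 74
32(ω_s−ω_c) = −74(ω_r−ω_c),  ω_s=0, ω_c=1
ω_r = 1 − (32/74)(0−1) = 53/37
ω_r/ω_c = 53/37

53/37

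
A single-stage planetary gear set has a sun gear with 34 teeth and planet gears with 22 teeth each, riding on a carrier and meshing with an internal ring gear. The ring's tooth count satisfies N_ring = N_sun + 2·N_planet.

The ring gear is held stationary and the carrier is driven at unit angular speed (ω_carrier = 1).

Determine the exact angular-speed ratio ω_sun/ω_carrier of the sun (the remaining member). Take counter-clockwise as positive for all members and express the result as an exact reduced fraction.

56/17

N_ring = 34 + 2·22 = 78
34(ω_s−ω_c) = −78(ω_r−ω_c),  ω_r=0, ω_c=1
ω_s = 1 − (78/34)(0−1) = 56/17
ω_s/ω_c = 56/17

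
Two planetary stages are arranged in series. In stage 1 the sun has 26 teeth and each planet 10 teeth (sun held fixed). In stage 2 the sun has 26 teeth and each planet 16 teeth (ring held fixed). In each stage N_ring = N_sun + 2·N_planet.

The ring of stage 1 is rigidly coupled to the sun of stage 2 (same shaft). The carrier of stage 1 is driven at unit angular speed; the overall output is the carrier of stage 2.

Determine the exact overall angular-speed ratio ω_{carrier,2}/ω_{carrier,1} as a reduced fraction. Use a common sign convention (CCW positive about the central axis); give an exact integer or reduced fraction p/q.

Stage 1: N_ring = 26 + 2·10 = 46
Stage 1: 26(ω_s−ω_c) = −46(ω_r−ω_c),  ω_s=0, ω_c=1
Stage 1: ω_r = 1 − (26/46)(0−1) = 36/23
  ⇒ ω_r¹/ω_c¹ = 36/23
Stage 2: N_ring = 26 + 2·16 = 58
Stage 2: 26(ω_s−ω_c) = −58(ω_r−ω_c),  ω_r=0, ω_s=1
Stage 2: 26(1−ω_c) = −58(0−ω_c)  ⇒  84ω_c = 26  ⇒  ω_c = 13/42
  ⇒ ω_c²/ω_s² = 13/42
Coupling ω_s² = ω_r¹ ⇒ overall = 36/23 × 13/42 = 78/161

78/161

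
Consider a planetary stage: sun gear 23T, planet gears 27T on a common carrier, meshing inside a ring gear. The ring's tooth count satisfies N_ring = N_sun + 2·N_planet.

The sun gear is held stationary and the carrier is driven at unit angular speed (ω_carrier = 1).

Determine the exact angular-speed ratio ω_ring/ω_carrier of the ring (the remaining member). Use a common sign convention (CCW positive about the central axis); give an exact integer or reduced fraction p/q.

N_ring = 23 + 2·27 = 77
23(ω_s−ω_c) = −77(ω_r−ω_c),  ω_s=0, ω_c=1
ω_r = 1 − (23/77)(0−1) = 100/77
ω_r/ω_c = 100/77

100/77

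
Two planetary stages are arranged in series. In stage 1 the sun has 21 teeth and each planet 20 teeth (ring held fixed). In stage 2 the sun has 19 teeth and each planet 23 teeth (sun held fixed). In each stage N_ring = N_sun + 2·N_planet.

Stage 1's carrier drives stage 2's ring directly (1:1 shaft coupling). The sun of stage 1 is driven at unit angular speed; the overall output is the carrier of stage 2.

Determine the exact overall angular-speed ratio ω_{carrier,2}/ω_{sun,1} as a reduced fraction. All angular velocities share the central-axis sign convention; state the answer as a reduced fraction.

65/328

Stage 1: N_ring = 21 + 2·20 = 61
Stage 1: 21(ω_s−ω_c) = −61(ω_r−ω_c),  ω_r=0, ω_s=1
Stage 1: 21(1−ω_c) = −61(0−ω_c)  ⇒  82ω_c = 21  ⇒  ω_c = 21/82
  ⇒ ω_c¹/ω_s¹ = 21/82
Stage 2: N_ring = 19 + 2·23 = 65
Stage 2: 19(ω_s−ω_c) = −65(ω_r−ω_c),  ω_s=0, ω_r=1
Stage 2: 19(0−ω_c) = −65(1−ω_c)  ⇒  84ω_c = 65  ⇒  ω_c = 65/84
  ⇒ ω_c²/ω_r² = 65/84
Coupling ω_r² = ω_c¹ ⇒ overall = 21/82 × 65/84 = 65/328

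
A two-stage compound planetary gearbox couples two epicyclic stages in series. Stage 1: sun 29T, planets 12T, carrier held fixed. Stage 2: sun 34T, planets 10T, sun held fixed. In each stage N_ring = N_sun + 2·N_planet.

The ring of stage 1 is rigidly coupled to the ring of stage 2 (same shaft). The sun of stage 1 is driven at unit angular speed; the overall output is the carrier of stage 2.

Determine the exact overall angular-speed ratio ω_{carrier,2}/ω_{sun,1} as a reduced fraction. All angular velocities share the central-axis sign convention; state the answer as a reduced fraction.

-783/2332

Stage 1: N_ring = 29 + 2·12 = 53
Stage 1: 29(ω_s−ω_c) = −53(ω_r−ω_c),  ω_c=0, ω_s=1
Stage 1: ω_r = 0 − (29/53)(1−0) = -29/53
  ⇒ ω_r¹/ω_s¹ = -29/53
Stage 2: N_ring = 34 + 2·10 = 54
Stage 2: 34(ω_s−ω_c) = −54(ω_r−ω_c),  ω_s=0, ω_r=1
Stage 2: 34(0−ω_c) = −54(1−ω_c)  ⇒  88ω_c = 54  ⇒  ω_c = 27/44
  ⇒ ω_c²/ω_r² = 27/44
Coupling ω_r² = ω_r¹ ⇒ overall = -29/53 × 27/44 = -783/2332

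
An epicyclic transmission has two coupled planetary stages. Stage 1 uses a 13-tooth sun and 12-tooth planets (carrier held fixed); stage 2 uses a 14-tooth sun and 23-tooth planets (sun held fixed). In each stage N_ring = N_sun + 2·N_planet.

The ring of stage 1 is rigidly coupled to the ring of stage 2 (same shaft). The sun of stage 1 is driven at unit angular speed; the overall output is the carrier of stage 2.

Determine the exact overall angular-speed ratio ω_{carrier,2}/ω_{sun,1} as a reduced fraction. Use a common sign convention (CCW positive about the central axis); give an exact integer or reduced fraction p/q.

-390/1369

Stage 1: N_ring = 13 + 2·12 = 37
Stage 1: 13(ω_s−ω_c) = −37(ω_r−ω_c),  ω_c=0, ω_s=1
Stage 1: ω_r = 0 − (13/37)(1−0) = -13/37
  ⇒ ω_r¹/ω_s¹ = -13/37
Stage 2: N_ring = 14 + 2·23 = 60
Stage 2: 14(ω_s−ω_c) = −60(ω_r−ω_c),  ω_s=0, ω_r=1
Stage 2: 14(0−ω_c) = −60(1−ω_c)  ⇒  74ω_c = 60  ⇒  ω_c = 30/37
  ⇒ ω_c²/ω_r² = 30/37
Coupling ω_r² = ω_r¹ ⇒ overall = -13/37 × 30/37 = -390/1369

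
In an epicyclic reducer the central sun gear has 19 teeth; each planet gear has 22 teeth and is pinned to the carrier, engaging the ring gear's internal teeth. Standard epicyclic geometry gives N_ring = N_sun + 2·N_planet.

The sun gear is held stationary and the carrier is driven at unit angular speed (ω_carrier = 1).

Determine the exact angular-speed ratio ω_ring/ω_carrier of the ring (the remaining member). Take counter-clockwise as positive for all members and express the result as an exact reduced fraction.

N_ring = 19 + 2·22 = 63
19(ω_s−ω_c) = −63(ω_r−ω_c),  ω_s=0, ω_c=1
ω_r = 1 − (19/63)(0−1) = 82/63
ω_r/ω_c = 82/63

82/63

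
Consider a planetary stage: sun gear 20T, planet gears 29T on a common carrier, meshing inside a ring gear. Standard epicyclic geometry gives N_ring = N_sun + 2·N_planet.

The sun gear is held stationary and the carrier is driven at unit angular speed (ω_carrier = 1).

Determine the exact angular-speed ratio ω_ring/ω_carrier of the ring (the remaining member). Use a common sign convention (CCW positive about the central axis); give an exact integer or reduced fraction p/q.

N_ring = 20 + 2·29 = 78
20(ω_s−ω_c) = −78(ω_r−ω_c),  ω_s=0, ω_c=1
ω_r = 1 − (20/78)(0−1) = 49/39
ω_r/ω_c = 49/39

49/39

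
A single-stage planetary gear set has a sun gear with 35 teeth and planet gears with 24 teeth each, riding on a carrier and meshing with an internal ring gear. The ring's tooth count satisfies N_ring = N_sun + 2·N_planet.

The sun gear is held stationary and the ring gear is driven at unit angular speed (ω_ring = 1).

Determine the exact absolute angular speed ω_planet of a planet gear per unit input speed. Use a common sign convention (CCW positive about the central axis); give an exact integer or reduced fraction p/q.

83/48

N_ring = 35 + 2·24 = 83
35(ω_s−ω_c) = −83(ω_r−ω_c),  ω_s=0, ω_r=1
35(0−ω_c) = −83(1−ω_c)  ⇒  118ω_c = 83  ⇒  ω_c = 83/118
sun–planet: 35·(0−83/118) = −24·(ω_p−ω_c)  ⇒  ω_p−ω_c = −(35/24)·(-83/118) = 2905/2832
ω_p = 83/118 + 2905/2832 = 83/48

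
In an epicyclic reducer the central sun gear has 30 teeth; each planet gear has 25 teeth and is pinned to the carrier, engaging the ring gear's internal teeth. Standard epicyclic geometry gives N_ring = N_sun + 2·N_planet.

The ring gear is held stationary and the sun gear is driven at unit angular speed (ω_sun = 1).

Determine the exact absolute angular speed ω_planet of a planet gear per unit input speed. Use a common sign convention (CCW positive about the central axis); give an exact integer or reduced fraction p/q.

N_ring = 30 + 2·25 = 80
30(ω_s−ω_c) = −80(ω_r−ω_c),  ω_r=0, ω_s=1
30(1−ω_c) = −80(0−ω_c)  ⇒  110ω_c = 30  ⇒  ω_c = 3/11
sun–planet: 30·(1−3/11) = −25·(ω_p−ω_c)  ⇒  ω_p−ω_c = −(30/25)·(8/11) = -48/55
ω_p = 3/11 − 48/55 = -3/5

-3/5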